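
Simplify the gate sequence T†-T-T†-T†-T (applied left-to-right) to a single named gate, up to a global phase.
T†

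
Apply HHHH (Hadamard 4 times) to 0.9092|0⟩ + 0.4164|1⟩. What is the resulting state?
0.9092|0⟩ + 0.4164|1⟩

H² = I, so an even number of Hadamards cancels: H^4 = I and the state is unchanged.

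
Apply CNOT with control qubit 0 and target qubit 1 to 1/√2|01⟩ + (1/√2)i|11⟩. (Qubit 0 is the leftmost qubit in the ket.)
1/√2|01⟩ + (1/√2)i|10⟩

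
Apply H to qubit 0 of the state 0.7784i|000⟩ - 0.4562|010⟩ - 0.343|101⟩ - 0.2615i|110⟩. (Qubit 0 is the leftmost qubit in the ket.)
0.5504i|000⟩ - 0.2425|001⟩ + (-0.3226 - 0.1849i)|010⟩ + 0.5504i|100⟩ + 0.2425|101⟩ + (-0.3226 + 0.1849i)|110⟩

H on qubit 0 mixes each pair of kets that differ only in qubit 0: amplitudes (a, b) of (|…0…⟩, |…1…⟩) become ((a + b)/√2, (a − b)/√2). Kets absent from the input have amplitude 0.
(|000⟩, |100⟩): (a, b) = (0.7784i, 0) → (0.5504i, 0.5504i)
(|001⟩, |101⟩): (a, b) = (0, -0.343) → (-0.2425, 0.2425)
(|010⟩, |110⟩): (a, b) = (-0.4562, -0.2615i) → ((-0.3226 - 0.1849i), (-0.3226 + 0.1849i))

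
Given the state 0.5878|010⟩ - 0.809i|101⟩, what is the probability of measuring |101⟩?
0.6545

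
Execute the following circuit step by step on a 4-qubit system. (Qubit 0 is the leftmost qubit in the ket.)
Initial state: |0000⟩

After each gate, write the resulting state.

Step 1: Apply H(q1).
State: 1/√2|0000⟩ + 1/√2|0100⟩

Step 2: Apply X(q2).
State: 1/√2|0010⟩ + 1/√2|0110⟩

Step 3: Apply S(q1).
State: 1/√2|0010⟩ + (1/√2)i|0110⟩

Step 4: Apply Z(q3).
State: 1/√2|0010⟩ + (1/√2)i|0110⟩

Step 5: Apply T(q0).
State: 1/√2|0010⟩ + (1/√2)i|0110⟩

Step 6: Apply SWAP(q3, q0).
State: 1/√2|0010⟩ + (1/√2)i|0110⟩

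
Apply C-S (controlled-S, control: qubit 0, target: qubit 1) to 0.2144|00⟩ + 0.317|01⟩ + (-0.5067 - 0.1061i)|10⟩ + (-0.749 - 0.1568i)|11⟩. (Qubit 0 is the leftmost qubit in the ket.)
0.2144|00⟩ + 0.317|01⟩ + (-0.5067 - 0.1061i)|10⟩ + (0.1568 - 0.749i)|11⟩

C-S leaves the control-|0⟩ kets |00⟩, |01⟩ unchanged and applies S to qubit 1 on the control-|1⟩ pair (|10⟩, |11⟩).
S = [[1, 0], [0, i]].
With a = amp(|10⟩) = (-0.5067 - 0.1061i) and b = amp(|11⟩) = (-0.749 - 0.1568i):
new amp(|10⟩) = (1)·a = (-0.5067 - 0.1061i)
new amp(|11⟩) = (i)·b = (0.1568 - 0.749i)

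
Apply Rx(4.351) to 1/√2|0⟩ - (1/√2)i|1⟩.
-0.9837|0⟩ - 0.1797i|1⟩

Rx(4.351) = [[cos(θ/2), −i·sin(θ/2)], [−i·sin(θ/2), cos(θ/2)]]; θ = 4.351, cos(θ/2) ≈ -0.568518, sin(θ/2) ≈ 0.822671.
With a = amp(|0⟩) = 1/√2 and b = amp(|1⟩) = -(1/√2)i:
new amp(|0⟩) = (-0.568518)·a + (-0.822671i)·b = -0.9837
new amp(|1⟩) = (-0.822671i)·a + (-0.568518)·b = -0.1797i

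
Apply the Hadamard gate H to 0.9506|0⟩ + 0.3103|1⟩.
0.8916|0⟩ + 0.4528|1⟩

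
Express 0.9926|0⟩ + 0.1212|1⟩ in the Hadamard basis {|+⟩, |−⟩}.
0.7876|+⟩ + 0.6162|−⟩

With |ψ⟩ = α|0⟩ + β|1⟩, the Hadamard-basis coefficients are ⟨+|ψ⟩ = (α + β)/√2 and ⟨−|ψ⟩ = (α − β)/√2.
Here α = 0.9926, β = 0.1212: (α + β)/√2 = 0.7876, (α − β)/√2 = 0.6162.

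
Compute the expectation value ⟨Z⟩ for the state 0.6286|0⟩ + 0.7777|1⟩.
-0.2097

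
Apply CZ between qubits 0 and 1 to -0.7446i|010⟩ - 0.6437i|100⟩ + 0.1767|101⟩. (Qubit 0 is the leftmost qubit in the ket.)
-0.7446i|010⟩ - 0.6437i|100⟩ + 0.1767|101⟩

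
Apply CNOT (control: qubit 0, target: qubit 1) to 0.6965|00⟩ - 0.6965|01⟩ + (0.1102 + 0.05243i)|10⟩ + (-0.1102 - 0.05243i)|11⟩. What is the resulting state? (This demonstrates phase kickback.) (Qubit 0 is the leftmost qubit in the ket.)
0.6965|00⟩ - 0.6965|01⟩ + (-0.1102 - 0.05243i)|10⟩ + (0.1102 + 0.05243i)|11⟩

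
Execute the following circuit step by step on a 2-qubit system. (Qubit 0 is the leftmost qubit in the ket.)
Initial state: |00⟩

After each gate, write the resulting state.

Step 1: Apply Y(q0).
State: i|10⟩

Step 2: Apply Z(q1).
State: i|10⟩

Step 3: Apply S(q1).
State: i|10⟩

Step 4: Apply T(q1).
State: i|10⟩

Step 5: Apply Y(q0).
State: |00⟩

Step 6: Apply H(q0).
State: 1/√2|00⟩ + 1/√2|10⟩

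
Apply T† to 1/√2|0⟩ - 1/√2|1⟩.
1/√2|0⟩ + (-1/2 + (1/2)i)|1⟩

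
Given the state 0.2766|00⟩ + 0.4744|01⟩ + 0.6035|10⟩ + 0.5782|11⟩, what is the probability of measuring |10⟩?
0.3642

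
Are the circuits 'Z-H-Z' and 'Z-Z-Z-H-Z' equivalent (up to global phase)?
Yes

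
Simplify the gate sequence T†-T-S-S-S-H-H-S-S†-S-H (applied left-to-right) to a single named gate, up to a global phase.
H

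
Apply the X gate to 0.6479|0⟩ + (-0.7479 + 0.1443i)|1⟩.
(-0.7479 + 0.1443i)|0⟩ + 0.6479|1⟩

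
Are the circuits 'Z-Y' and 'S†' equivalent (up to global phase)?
No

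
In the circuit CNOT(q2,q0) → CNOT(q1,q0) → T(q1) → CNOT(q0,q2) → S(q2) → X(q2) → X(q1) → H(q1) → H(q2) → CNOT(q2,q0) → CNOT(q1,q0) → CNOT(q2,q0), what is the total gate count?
12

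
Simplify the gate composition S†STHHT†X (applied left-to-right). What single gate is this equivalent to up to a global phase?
X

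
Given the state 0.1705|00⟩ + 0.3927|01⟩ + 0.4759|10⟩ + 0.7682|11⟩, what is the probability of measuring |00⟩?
0.02907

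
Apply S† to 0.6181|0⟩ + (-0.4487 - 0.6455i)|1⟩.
0.6181|0⟩ + (-0.6455 + 0.4487i)|1⟩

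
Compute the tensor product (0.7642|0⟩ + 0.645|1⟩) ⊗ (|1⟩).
0.7642|01⟩ + 0.645|11⟩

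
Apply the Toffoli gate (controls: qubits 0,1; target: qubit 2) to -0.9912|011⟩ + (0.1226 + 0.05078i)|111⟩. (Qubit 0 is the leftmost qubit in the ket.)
-0.9912|011⟩ + (0.1226 + 0.05078i)|110⟩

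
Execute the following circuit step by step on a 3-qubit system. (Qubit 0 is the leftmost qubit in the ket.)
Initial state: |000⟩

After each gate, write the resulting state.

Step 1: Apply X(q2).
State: |001⟩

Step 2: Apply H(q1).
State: 1/√2|001⟩ + 1/√2|011⟩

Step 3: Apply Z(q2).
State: -1/√2|001⟩ - 1/√2|011⟩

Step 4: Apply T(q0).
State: -1/√2|001⟩ - 1/√2|011⟩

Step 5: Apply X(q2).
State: -1/√2|000⟩ - 1/√2|010⟩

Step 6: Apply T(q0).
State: -1/√2|000⟩ - 1/√2|010⟩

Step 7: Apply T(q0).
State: -1/√2|000⟩ - 1/√2|010⟩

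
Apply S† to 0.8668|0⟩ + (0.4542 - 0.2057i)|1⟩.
0.8668|0⟩ + (-0.2057 - 0.4542i)|1⟩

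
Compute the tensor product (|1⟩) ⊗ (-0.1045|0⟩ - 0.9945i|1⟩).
-0.1045|10⟩ - 0.9945i|11⟩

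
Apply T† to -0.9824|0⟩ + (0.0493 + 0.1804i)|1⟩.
-0.9824|0⟩ + (0.1624 + 0.0927i)|1⟩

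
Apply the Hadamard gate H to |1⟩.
1/√2|0⟩ - 1/√2|1⟩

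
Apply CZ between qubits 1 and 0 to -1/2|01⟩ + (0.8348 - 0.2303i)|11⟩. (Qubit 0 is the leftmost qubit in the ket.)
-1/2|01⟩ + (-0.8348 + 0.2303i)|11⟩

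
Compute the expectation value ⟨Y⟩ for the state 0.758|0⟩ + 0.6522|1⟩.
0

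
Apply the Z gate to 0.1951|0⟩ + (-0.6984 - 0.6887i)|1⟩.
0.1951|0⟩ + (0.6984 + 0.6887i)|1⟩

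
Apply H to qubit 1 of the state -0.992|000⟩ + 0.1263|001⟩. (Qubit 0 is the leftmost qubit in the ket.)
-0.7014|000⟩ + 0.08931|001⟩ - 0.7014|010⟩ + 0.08931|011⟩

H on qubit 1 mixes each pair of kets that differ only in qubit 1: amplitudes (a, b) of (|…0…⟩, |…1…⟩) become ((a + b)/√2, (a − b)/√2). Kets absent from the input have amplitude 0.
(|000⟩, |010⟩): (a, b) = (-0.992, 0) → (-0.7014, -0.7014)
(|001⟩, |011⟩): (a, b) = (0.1263, 0) → (0.08931, 0.08931)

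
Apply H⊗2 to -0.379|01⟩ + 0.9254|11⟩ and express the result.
0.2732|00⟩ - 0.2732|01⟩ - 0.6522|10⟩ + 0.6522|11⟩

H⊗2 gives amp(|y⟩) = (1/2) Σ_x (−1)^(x·y) amp(|x⟩), where x·y is the number of positions in which both x and y have a 1.
|00⟩: (-0.379 + 0.9254)/2 = 0.2732
|01⟩: (0.379 - 0.9254)/2 = -0.2732
|10⟩: (-0.379 - 0.9254)/2 = -0.6522
|11⟩: (0.379 + 0.9254)/2 = 0.6522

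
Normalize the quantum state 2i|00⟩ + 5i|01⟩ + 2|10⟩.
0.3482i|00⟩ + 0.8704i|01⟩ + 0.3482|10⟩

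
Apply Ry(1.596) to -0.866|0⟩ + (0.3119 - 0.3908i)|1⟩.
(-0.8279 + 0.2798i)|0⟩ + (-0.4023 - 0.2728i)|1⟩

Ry(1.596) = [[cos(θ/2), −sin(θ/2)], [sin(θ/2), cos(θ/2)]]; θ = 1.596, cos(θ/2) ≈ 0.69814, sin(θ/2) ≈ 0.715961.
With a = amp(|0⟩) = -0.866 and b = amp(|1⟩) = (0.3119 - 0.3908i):
new amp(|0⟩) = (0.69814)·a + (-0.715961)·b = (-0.8279 + 0.2798i)
new amp(|1⟩) = (0.715961)·a + (0.69814)·b = (-0.4023 - 0.2728i)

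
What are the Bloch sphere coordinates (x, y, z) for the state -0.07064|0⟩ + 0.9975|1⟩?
(-0.1409, 0, -0.99)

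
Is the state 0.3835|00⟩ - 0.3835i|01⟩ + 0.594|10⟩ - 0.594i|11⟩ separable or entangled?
Separable

Writing the state as a|00⟩ + b|01⟩ + c|10⟩ + d|11⟩, it is a product state iff ad − bc = 0.
Here (a, b, c, d) = (0.3835, -0.3835i, 0.594, -0.594i): ad − bc = (0.3835)(-0.594i) − (-0.3835i)(0.594) = 0, so the state is separable.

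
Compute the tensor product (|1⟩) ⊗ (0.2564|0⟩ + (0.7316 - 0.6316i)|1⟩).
0.2564|10⟩ + (0.7316 - 0.6316i)|11⟩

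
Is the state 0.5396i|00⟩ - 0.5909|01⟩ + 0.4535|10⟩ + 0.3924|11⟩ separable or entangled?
Entangled

Writing the state as a|00⟩ + b|01⟩ + c|10⟩ + d|11⟩, it is a product state iff ad − bc = 0.
Here (a, b, c, d) = (0.5396i, -0.5909, 0.4535, 0.3924): ad − bc = (0.5396i)(0.3924) − (-0.5909)(0.4535) = (0.268 + 0.2117i) ≠ 0, so the state is entangled.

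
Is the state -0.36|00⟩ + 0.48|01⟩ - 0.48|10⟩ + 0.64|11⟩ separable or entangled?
Separable

Writing the state as a|00⟩ + b|01⟩ + c|10⟩ + d|11⟩, it is a product state iff ad − bc = 0.
Here (a, b, c, d) = (-0.36, 0.48, -0.48, 0.64): ad − bc = (-0.36)(0.64) − (0.48)(-0.48) = 0, so the state is separable.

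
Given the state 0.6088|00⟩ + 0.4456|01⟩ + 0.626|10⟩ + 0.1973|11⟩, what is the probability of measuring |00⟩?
0.3706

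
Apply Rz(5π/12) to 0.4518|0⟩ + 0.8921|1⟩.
(0.3584 - 0.275i)|0⟩ + (0.7078 + 0.5431i)|1⟩

Rz(5π/12) = [[e^(−iθ/2), 0], [0, e^(iθ/2)]] with e^(±iθ/2) = cos(θ/2) ± i·sin(θ/2); θ = 5π/12, cos(θ/2) ≈ 0.793353, sin(θ/2) ≈ 0.608761.
With a = amp(|0⟩) = 0.4518 and b = amp(|1⟩) = 0.8921:
new amp(|0⟩) = (0.793353 - 0.608761i)·a = (0.3584 - 0.275i)
new amp(|1⟩) = (0.793353 + 0.608761i)·b = (0.7078 + 0.5431i)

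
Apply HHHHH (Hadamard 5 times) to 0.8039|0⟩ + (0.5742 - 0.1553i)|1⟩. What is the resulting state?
(0.9745 - 0.1098i)|0⟩ + (0.1624 + 0.1098i)|1⟩

H² = I, so H^5 = H: a single Hadamard. With (a, b) = (0.8039, (0.5742 - 0.1553i)), H gives ((a + b)/√2, (a − b)/√2) = ((0.9745 - 0.1098i), (0.1624 + 0.1098i)).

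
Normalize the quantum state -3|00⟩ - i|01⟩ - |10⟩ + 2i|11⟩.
-0.7746|00⟩ - 0.2582i|01⟩ - 0.2582|10⟩ + 0.5164i|11⟩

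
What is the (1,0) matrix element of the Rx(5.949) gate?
-0.1663i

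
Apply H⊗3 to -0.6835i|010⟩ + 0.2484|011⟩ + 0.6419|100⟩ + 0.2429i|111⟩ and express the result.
(0.3148 - 0.1558i)|000⟩ + (0.1391 - 0.3275i)|001⟩ + (0.1391 + 0.1558i)|010⟩ + (0.3148 + 0.3275i)|011⟩ + (-0.1391 - 0.3275i)|100⟩ + (-0.3148 - 0.1558i)|101⟩ + (-0.3148 + 0.3275i)|110⟩ + (-0.1391 + 0.1558i)|111⟩

H⊗3 gives amp(|y⟩) = (1/2√2) Σ_x (−1)^(x·y) amp(|x⟩), where x·y is the number of positions in which both x and y have a 1.
|000⟩: (-0.6835i + 0.2484 + 0.6419 + 0.2429i)/(2√2) = (0.3148 - 0.1558i)
|001⟩: (-0.6835i - 0.2484 + 0.6419 - 0.2429i)/(2√2) = (0.1391 - 0.3275i)
|010⟩: (0.6835i - 0.2484 + 0.6419 - 0.2429i)/(2√2) = (0.1391 + 0.1558i)
|011⟩: (0.6835i + 0.2484 + 0.6419 + 0.2429i)/(2√2) = (0.3148 + 0.3275i)
|100⟩: (-0.6835i + 0.2484 - 0.6419 - 0.2429i)/(2√2) = (-0.1391 - 0.3275i)
|101⟩: (-0.6835i - 0.2484 - 0.6419 + 0.2429i)/(2√2) = (-0.3148 - 0.1558i)
|110⟩: (0.6835i - 0.2484 - 0.6419 + 0.2429i)/(2√2) = (-0.3148 + 0.3275i)
|111⟩: (0.6835i + 0.2484 - 0.6419 - 0.2429i)/(2√2) = (-0.1391 + 0.1558i)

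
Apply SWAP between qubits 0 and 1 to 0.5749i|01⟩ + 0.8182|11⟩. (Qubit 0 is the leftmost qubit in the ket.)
0.5749i|10⟩ + 0.8182|11⟩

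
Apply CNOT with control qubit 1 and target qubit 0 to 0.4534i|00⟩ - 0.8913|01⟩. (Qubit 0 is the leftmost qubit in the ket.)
0.4534i|00⟩ - 0.8913|11⟩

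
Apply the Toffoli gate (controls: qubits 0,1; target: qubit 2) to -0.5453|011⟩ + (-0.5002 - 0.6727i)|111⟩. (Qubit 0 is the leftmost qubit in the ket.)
-0.5453|011⟩ + (-0.5002 - 0.6727i)|110⟩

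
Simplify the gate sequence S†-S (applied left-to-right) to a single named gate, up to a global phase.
I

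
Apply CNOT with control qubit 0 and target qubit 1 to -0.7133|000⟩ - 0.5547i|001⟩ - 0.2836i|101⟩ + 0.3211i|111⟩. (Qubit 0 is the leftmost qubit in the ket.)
-0.7133|000⟩ - 0.5547i|001⟩ + 0.3211i|101⟩ - 0.2836i|111⟩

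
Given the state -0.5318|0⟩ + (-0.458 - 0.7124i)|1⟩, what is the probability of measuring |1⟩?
0.7173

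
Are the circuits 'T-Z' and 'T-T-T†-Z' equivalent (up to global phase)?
Yes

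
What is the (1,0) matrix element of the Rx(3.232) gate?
-0.999i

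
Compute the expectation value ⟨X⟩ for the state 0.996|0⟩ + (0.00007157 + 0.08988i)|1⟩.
0.0001426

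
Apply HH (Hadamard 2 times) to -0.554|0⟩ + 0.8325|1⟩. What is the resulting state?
-0.554|0⟩ + 0.8325|1⟩

H² = I, so an even number of Hadamards cancels: H^2 = I and the state is unchanged.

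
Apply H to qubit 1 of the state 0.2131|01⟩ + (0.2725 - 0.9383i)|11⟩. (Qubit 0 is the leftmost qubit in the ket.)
0.1507|00⟩ - 0.1507|01⟩ + (0.1927 - 0.6635i)|10⟩ + (-0.1927 + 0.6635i)|11⟩

H on qubit 1 mixes each pair of kets that differ only in qubit 1: amplitudes (a, b) of (|…0…⟩, |…1…⟩) become ((a + b)/√2, (a − b)/√2). Kets absent from the input have amplitude 0.
(|00⟩, |01⟩): (a, b) = (0, 0.2131) → (0.1507, -0.1507)
(|10⟩, |11⟩): (a, b) = (0, (0.2725 - 0.9383i)) → ((0.1927 - 0.6635i), (-0.1927 + 0.6635i))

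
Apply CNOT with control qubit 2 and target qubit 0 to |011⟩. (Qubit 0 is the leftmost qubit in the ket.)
|111⟩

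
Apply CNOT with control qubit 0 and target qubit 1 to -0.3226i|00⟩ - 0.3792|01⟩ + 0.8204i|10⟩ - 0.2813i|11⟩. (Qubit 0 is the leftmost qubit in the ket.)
-0.3226i|00⟩ - 0.3792|01⟩ - 0.2813i|10⟩ + 0.8204i|11⟩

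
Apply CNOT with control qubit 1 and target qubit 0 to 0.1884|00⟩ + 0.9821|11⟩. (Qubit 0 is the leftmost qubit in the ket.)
0.1884|00⟩ + 0.9821|01⟩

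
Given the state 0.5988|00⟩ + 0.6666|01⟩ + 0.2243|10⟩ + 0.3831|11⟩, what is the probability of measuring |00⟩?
0.3586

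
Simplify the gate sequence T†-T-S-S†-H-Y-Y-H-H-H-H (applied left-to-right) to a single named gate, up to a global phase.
H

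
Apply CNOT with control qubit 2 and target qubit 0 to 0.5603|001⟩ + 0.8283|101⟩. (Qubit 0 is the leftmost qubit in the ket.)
0.8283|001⟩ + 0.5603|101⟩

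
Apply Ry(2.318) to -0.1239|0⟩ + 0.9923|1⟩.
-0.9589|0⟩ + 0.2836|1⟩

Ry(2.318) = [[cos(θ/2), −sin(θ/2)], [sin(θ/2), cos(θ/2)]]; θ = 2.318, cos(θ/2) ≈ 0.400256, sin(θ/2) ≈ 0.916403.
With a = amp(|0⟩) = -0.1239 and b = amp(|1⟩) = 0.9923:
new amp(|0⟩) = (0.400256)·a + (-0.916403)·b = -0.9589
new amp(|1⟩) = (0.916403)·a + (0.400256)·b = 0.2836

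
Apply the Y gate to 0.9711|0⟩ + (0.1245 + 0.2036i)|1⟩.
(0.2036 - 0.1245i)|0⟩ + 0.9711i|1⟩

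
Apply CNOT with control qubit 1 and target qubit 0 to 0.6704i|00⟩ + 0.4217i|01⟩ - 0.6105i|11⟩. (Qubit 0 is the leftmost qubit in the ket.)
0.6704i|00⟩ - 0.6105i|01⟩ + 0.4217i|11⟩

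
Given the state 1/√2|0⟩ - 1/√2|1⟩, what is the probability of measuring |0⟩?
1/2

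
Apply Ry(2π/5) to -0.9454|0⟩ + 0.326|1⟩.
-0.9565|0⟩ - 0.292|1⟩

Ry(2π/5) = [[cos(θ/2), −sin(θ/2)], [sin(θ/2), cos(θ/2)]]; θ = 2π/5, cos(θ/2) ≈ 0.809017, sin(θ/2) ≈ 0.587785.
With a = amp(|0⟩) = -0.9454 and b = amp(|1⟩) = 0.326:
new amp(|0⟩) = (0.809017)·a + (-0.587785)·b = -0.9565
new amp(|1⟩) = (0.587785)·a + (0.809017)·b = -0.292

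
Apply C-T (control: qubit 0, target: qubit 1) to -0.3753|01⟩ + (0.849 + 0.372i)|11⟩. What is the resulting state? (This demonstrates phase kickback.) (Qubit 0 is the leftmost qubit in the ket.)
-0.3753|01⟩ + (0.3373 + 0.8634i)|11⟩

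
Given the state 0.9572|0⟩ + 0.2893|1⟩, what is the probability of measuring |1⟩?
0.08369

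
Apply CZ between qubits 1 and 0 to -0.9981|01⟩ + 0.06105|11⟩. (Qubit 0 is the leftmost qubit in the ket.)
-0.9981|01⟩ - 0.06105|11⟩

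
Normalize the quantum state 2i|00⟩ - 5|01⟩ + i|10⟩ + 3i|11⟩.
0.3203i|00⟩ - 0.8006|01⟩ + 0.1601i|10⟩ + 0.4804i|11⟩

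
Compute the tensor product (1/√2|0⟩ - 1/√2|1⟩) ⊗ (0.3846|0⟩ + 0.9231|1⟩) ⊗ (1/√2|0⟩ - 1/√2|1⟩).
0.1923|000⟩ - 0.1923|001⟩ + 0.4616|010⟩ - 0.4616|011⟩ - 0.1923|100⟩ + 0.1923|101⟩ - 0.4616|110⟩ + 0.4616|111⟩

amp(|b₁b₂…⟩) = product of the factor amplitudes for bits b₁, b₂, …; only kets whose every factor amplitude is nonzero survive.
|000⟩: (1/√2)(0.3846)(1/√2) = 0.1923
|001⟩: (1/√2)(0.3846)(-1/√2) = -0.1923
|010⟩: (1/√2)(0.9231)(1/√2) = 0.4616
|011⟩: (1/√2)(0.9231)(-1/√2) = -0.4616
|100⟩: (-1/√2)(0.3846)(1/√2) = -0.1923
|101⟩: (-1/√2)(0.3846)(-1/√2) = 0.1923
|110⟩: (-1/√2)(0.9231)(1/√2) = -0.4616
|111⟩: (-1/√2)(0.9231)(-1/√2) = 0.4616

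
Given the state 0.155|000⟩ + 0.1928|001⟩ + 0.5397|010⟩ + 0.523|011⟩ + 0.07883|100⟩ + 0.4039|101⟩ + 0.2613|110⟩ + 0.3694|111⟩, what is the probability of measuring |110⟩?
0.06828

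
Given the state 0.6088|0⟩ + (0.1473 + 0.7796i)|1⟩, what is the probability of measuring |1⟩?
0.6295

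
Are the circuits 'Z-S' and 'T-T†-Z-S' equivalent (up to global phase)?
Yes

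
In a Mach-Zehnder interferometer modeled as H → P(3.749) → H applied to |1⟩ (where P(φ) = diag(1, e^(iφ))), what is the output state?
(0.9106 + 0.2854i)|0⟩ + (0.08943 - 0.2854i)|1⟩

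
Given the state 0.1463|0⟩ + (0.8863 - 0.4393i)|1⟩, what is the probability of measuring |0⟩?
0.0214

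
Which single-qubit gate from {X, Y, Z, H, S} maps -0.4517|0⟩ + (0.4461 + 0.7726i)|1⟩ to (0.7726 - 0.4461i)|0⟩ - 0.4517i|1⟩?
Y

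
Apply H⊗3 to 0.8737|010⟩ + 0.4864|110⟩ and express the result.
0.4809|000⟩ + 0.4809|001⟩ - 0.4809|010⟩ - 0.4809|011⟩ + 0.1369|100⟩ + 0.1369|101⟩ - 0.1369|110⟩ - 0.1369|111⟩

H⊗3 gives amp(|y⟩) = (1/2√2) Σ_x (−1)^(x·y) amp(|x⟩), where x·y is the number of positions in which both x and y have a 1.
|000⟩: (0.8737 + 0.4864)/(2√2) = 0.4809
|001⟩: (0.8737 + 0.4864)/(2√2) = 0.4809
|010⟩: (-0.8737 - 0.4864)/(2√2) = -0.4809
|011⟩: (-0.8737 - 0.4864)/(2√2) = -0.4809
|100⟩: (0.8737 - 0.4864)/(2√2) = 0.1369
|101⟩: (0.8737 - 0.4864)/(2√2) = 0.1369
|110⟩: (-0.8737 + 0.4864)/(2√2) = -0.1369
|111⟩: (-0.8737 + 0.4864)/(2√2) = -0.1369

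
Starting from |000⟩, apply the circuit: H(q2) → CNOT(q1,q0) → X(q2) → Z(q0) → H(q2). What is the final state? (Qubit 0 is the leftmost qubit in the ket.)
|000⟩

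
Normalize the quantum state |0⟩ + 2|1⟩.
1/√5|0⟩ + 0.8944|1⟩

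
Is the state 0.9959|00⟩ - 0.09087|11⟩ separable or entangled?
Entangled

Writing the state as a|00⟩ + b|01⟩ + c|10⟩ + d|11⟩, it is a product state iff ad − bc = 0.
Here (a, b, c, d) = (0.9959, 0, 0, -0.09087): ad − bc = (0.9959)(-0.09087) − (0)(0) = -0.0905 ≠ 0, so the state is entangled.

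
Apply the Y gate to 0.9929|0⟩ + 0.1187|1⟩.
-0.1187i|0⟩ + 0.9929i|1⟩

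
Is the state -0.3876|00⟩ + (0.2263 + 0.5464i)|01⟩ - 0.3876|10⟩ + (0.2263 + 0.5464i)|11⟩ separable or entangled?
Separable

Writing the state as a|00⟩ + b|01⟩ + c|10⟩ + d|11⟩, it is a product state iff ad − bc = 0.
Here (a, b, c, d) = (-0.3876, (0.2263 + 0.5464i), -0.3876, (0.2263 + 0.5464i)): ad − bc = (-0.3876)(0.2263 + 0.5464i) − (0.2263 + 0.5464i)(-0.3876) = 0, so the state is separable.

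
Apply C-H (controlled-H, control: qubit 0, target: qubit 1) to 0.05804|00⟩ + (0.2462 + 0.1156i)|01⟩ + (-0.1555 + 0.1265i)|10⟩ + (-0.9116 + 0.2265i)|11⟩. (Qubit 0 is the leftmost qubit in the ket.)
0.05804|00⟩ + (0.2462 + 0.1156i)|01⟩ + (-0.7546 + 0.2496i)|10⟩ + (0.5346 - 0.07071i)|11⟩

C-H leaves the control-|0⟩ kets |00⟩, |01⟩ unchanged and applies H to qubit 1 on the control-|1⟩ pair (|10⟩, |11⟩).
H = [[1/√2, 1/√2], [1/√2, -1/√2]].
With a = amp(|10⟩) = (-0.1555 + 0.1265i) and b = amp(|11⟩) = (-0.9116 + 0.2265i):
new amp(|10⟩) = (1/√2)·a + (1/√2)·b = (-0.7546 + 0.2496i)
new amp(|11⟩) = (1/√2)·a + (-1/√2)·b = (0.5346 - 0.07071i)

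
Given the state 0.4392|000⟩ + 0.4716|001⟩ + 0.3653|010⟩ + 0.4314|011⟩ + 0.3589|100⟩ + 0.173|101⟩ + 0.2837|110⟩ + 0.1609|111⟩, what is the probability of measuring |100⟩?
0.1288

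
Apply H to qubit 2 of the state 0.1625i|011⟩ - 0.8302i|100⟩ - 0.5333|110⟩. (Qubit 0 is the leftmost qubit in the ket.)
0.1149i|010⟩ - 0.1149i|011⟩ - 0.587i|100⟩ - 0.587i|101⟩ - 0.3771|110⟩ - 0.3771|111⟩

H on qubit 2 mixes each pair of kets that differ only in qubit 2: amplitudes (a, b) of (|…0…⟩, |…1…⟩) become ((a + b)/√2, (a − b)/√2). Kets absent from the input have amplitude 0.
(|010⟩, |011⟩): (a, b) = (0, 0.1625i) → (0.1149i, -0.1149i)
(|100⟩, |101⟩): (a, b) = (-0.8302i, 0) → (-0.587i, -0.587i)
(|110⟩, |111⟩): (a, b) = (-0.5333, 0) → (-0.3771, -0.3771)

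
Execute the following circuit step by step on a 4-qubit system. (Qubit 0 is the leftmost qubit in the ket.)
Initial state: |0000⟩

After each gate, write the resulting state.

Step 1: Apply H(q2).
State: 1/√2|0000⟩ + 1/√2|0010⟩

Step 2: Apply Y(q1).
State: (1/√2)i|0100⟩ + (1/√2)i|0110⟩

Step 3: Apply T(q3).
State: (1/√2)i|0100⟩ + (1/√2)i|0110⟩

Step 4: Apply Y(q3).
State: -1/√2|0101⟩ - 1/√2|0111⟩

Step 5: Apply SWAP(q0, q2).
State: -1/√2|0101⟩ - 1/√2|1101⟩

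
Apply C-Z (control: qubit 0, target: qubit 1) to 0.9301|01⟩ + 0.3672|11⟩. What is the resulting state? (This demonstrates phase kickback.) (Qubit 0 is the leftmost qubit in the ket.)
0.9301|01⟩ - 0.3672|11⟩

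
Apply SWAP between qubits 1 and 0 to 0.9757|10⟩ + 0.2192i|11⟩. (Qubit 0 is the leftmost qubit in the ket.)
0.9757|01⟩ + 0.2192i|11⟩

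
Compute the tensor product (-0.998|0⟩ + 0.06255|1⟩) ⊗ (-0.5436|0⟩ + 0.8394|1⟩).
0.5425|00⟩ - 0.8377|01⟩ - 0.034|10⟩ + 0.0525|11⟩

amp(|b₁b₂…⟩) = product of the factor amplitudes for bits b₁, b₂, …; only kets whose every factor amplitude is nonzero survive.
|00⟩: (-0.998)(-0.5436) = 0.5425
|01⟩: (-0.998)(0.8394) = -0.8377
|10⟩: (0.06255)(-0.5436) = -0.034
|11⟩: (0.06255)(0.8394) = 0.0525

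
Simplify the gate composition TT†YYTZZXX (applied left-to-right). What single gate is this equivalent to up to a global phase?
T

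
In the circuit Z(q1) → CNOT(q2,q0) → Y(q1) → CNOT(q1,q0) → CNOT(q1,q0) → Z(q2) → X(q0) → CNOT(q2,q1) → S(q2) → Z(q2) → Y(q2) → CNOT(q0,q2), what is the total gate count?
12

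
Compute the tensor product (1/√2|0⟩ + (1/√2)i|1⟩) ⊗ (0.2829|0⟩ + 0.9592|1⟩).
0.2|00⟩ + 0.6783|01⟩ + 0.2i|10⟩ + 0.6783i|11⟩

amp(|b₁b₂…⟩) = product of the factor amplitudes for bits b₁, b₂, …; only kets whose every factor amplitude is nonzero survive.
|00⟩: (1/√2)(0.2829) = 0.2
|01⟩: (1/√2)(0.9592) = 0.6783
|10⟩: ((1/√2)i)(0.2829) = 0.2i
|11⟩: ((1/√2)i)(0.9592) = 0.6783i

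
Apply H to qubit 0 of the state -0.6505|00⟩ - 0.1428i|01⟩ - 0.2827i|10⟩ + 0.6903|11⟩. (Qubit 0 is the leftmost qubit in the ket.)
(-0.46 - 0.1999i)|00⟩ + (0.4881 - 0.101i)|01⟩ + (-0.46 + 0.1999i)|10⟩ + (-0.4881 - 0.101i)|11⟩

H on qubit 0 mixes each pair of kets that differ only in qubit 0: amplitudes (a, b) of (|…0…⟩, |…1…⟩) become ((a + b)/√2, (a − b)/√2). Kets absent from the input have amplitude 0.
(|00⟩, |10⟩): (a, b) = (-0.6505, -0.2827i) → ((-0.46 - 0.1999i), (-0.46 + 0.1999i))
(|01⟩, |11⟩): (a, b) = (-0.1428i, 0.6903) → ((0.4881 - 0.101i), (-0.4881 - 0.101i))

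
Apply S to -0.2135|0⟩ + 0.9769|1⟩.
-0.2135|0⟩ + 0.9769i|1⟩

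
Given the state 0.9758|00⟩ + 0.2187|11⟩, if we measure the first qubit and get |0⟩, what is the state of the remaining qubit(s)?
|0⟩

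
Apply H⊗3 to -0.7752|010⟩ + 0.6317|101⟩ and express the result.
-0.05073|000⟩ - 0.4974|001⟩ + 0.4974|010⟩ + 0.05073|011⟩ - 0.4974|100⟩ - 0.05073|101⟩ + 0.05073|110⟩ + 0.4974|111⟩

H⊗3 gives amp(|y⟩) = (1/2√2) Σ_x (−1)^(x·y) amp(|x⟩), where x·y is the number of positions in which both x and y have a 1.
|000⟩: (-0.7752 + 0.6317)/(2√2) = -0.05073
|001⟩: (-0.7752 - 0.6317)/(2√2) = -0.4974
|010⟩: (0.7752 + 0.6317)/(2√2) = 0.4974
|011⟩: (0.7752 - 0.6317)/(2√2) = 0.05073
|100⟩: (-0.7752 - 0.6317)/(2√2) = -0.4974
|101⟩: (-0.7752 + 0.6317)/(2√2) = -0.05073
|110⟩: (0.7752 - 0.6317)/(2√2) = 0.05073
|111⟩: (0.7752 + 0.6317)/(2√2) = 0.4974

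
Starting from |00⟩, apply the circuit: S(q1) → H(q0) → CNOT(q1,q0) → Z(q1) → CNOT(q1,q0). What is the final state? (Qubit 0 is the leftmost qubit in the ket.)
1/√2|00⟩ + 1/√2|10⟩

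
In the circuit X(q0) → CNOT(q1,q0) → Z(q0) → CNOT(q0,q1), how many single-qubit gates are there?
2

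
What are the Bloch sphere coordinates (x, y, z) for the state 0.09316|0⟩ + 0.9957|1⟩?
(0.1855, 0, -0.9827)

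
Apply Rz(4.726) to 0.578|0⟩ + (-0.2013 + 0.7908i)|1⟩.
(-0.4115 - 0.4059i)|0⟩ + (-0.4121 - 0.7043i)|1⟩

Rz(4.726) = [[e^(−iθ/2), 0], [0, e^(iθ/2)]] with e^(±iθ/2) = cos(θ/2) ± i·sin(θ/2); θ = 4.726, cos(θ/2) ≈ -0.711903, sin(θ/2) ≈ 0.702278.
With a = amp(|0⟩) = 0.578 and b = amp(|1⟩) = (-0.2013 + 0.7908i):
new amp(|0⟩) = (-0.711903 - 0.702278i)·a = (-0.4115 - 0.4059i)
new amp(|1⟩) = (-0.711903 + 0.702278i)·b = (-0.4121 - 0.7043i)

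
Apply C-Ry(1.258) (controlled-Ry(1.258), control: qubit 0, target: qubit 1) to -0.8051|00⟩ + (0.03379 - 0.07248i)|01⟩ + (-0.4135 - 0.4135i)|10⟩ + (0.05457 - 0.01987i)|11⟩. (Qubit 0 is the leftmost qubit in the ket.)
-0.8051|00⟩ + (0.03379 - 0.07248i)|01⟩ + (-0.3665 - 0.3227i)|10⟩ + (-0.1992 - 0.2593i)|11⟩

C-Ry(1.258) leaves the control-|0⟩ kets |00⟩, |01⟩ unchanged and applies Ry(1.258) to qubit 1 on the control-|1⟩ pair (|10⟩, |11⟩).
Ry(1.258) = [[cos(θ/2), −sin(θ/2)], [sin(θ/2), cos(θ/2)]]; θ = 1.258, cos(θ/2) ≈ 0.808616, sin(θ/2) ≈ 0.588336.
With a = amp(|10⟩) = (-0.4135 - 0.4135i) and b = amp(|11⟩) = (0.05457 - 0.01987i):
new amp(|10⟩) = (0.808616)·a + (-0.588336)·b = (-0.3665 - 0.3227i)
new amp(|11⟩) = (0.588336)·a + (0.808616)·b = (-0.1992 - 0.2593i)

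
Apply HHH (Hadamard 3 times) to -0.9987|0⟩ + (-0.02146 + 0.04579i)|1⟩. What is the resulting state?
(-0.7214 + 0.03238i)|0⟩ + (-0.691 - 0.03238i)|1⟩

H² = I, so H^3 = H: a single Hadamard. With (a, b) = (-0.9987, (-0.02146 + 0.04579i)), H gives ((a + b)/√2, (a − b)/√2) = ((-0.7214 + 0.03238i), (-0.691 - 0.03238i)).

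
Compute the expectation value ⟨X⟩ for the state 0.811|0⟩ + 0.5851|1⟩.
0.949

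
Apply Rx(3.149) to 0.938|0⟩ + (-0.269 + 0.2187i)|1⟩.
(0.2152 + 0.269i)|0⟩ + (0.0009963 - 0.9388i)|1⟩

Rx(3.149) = [[cos(θ/2), −i·sin(θ/2)], [−i·sin(θ/2), cos(θ/2)]]; θ = 3.149, cos(θ/2) ≈ -0.00370366, sin(θ/2) ≈ 0.999993.
With a = amp(|0⟩) = 0.938 and b = amp(|1⟩) = (-0.269 + 0.2187i):
new amp(|0⟩) = (-0.00370366)·a + (-0.999993i)·b = (0.2152 + 0.269i)
new amp(|1⟩) = (-0.999993i)·a + (-0.00370366)·b = (0.0009963 - 0.9388i)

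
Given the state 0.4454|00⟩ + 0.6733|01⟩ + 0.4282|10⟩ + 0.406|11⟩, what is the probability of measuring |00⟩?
0.1984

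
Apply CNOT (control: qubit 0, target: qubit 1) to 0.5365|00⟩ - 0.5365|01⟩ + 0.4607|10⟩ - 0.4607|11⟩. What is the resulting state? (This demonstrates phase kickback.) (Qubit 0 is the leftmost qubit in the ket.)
0.5365|00⟩ - 0.5365|01⟩ - 0.4607|10⟩ + 0.4607|11⟩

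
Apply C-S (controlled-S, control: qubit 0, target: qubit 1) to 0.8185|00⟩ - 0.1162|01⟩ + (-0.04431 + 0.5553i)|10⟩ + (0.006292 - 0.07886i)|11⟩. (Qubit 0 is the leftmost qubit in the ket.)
0.8185|00⟩ - 0.1162|01⟩ + (-0.04431 + 0.5553i)|10⟩ + (0.07886 + 0.006292i)|11⟩

C-S leaves the control-|0⟩ kets |00⟩, |01⟩ unchanged and applies S to qubit 1 on the control-|1⟩ pair (|10⟩, |11⟩).
S = [[1, 0], [0, i]].
With a = amp(|10⟩) = (-0.04431 + 0.5553i) and b = amp(|11⟩) = (0.006292 - 0.07886i):
new amp(|10⟩) = (1)·a = (-0.04431 + 0.5553i)
new amp(|11⟩) = (i)·b = (0.07886 + 0.006292i)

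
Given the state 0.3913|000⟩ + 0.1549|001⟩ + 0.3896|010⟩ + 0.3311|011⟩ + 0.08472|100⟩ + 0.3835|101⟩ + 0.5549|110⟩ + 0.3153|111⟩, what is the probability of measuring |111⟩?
0.09941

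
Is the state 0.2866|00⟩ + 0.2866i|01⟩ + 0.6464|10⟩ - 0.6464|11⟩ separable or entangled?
Entangled

Writing the state as a|00⟩ + b|01⟩ + c|10⟩ + d|11⟩, it is a product state iff ad − bc = 0.
Here (a, b, c, d) = (0.2866, 0.2866i, 0.6464, -0.6464): ad − bc = (0.2866)(-0.6464) − (0.2866i)(0.6464) = (-0.1853 - 0.1853i) ≠ 0, so the state is entangled.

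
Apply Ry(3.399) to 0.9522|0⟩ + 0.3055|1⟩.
-0.4252|0⟩ + 0.9051|1⟩

Ry(3.399) = [[cos(θ/2), −sin(θ/2)], [sin(θ/2), cos(θ/2)]]; θ = 3.399, cos(θ/2) ≈ -0.128349, sin(θ/2) ≈ 0.991729.
With a = amp(|0⟩) = 0.9522 and b = amp(|1⟩) = 0.3055:
new amp(|0⟩) = (-0.128349)·a + (-0.991729)·b = -0.4252
new amp(|1⟩) = (0.991729)·a + (-0.128349)·b = 0.9051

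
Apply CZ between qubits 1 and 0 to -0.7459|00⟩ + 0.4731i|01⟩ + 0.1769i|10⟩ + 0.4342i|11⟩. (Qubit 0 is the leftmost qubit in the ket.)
-0.7459|00⟩ + 0.4731i|01⟩ + 0.1769i|10⟩ - 0.4342i|11⟩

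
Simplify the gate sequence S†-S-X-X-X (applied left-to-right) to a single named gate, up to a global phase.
X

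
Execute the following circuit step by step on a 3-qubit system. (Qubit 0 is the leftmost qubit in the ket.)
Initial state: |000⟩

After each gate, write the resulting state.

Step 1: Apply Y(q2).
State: i|001⟩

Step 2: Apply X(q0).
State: i|101⟩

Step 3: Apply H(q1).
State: (1/√2)i|101⟩ + (1/√2)i|111⟩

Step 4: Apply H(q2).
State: (1/2)i|100⟩ - (1/2)i|101⟩ + (1/2)i|110⟩ - (1/2)i|111⟩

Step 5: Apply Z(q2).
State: (1/2)i|100⟩ + (1/2)i|101⟩ + (1/2)i|110⟩ + (1/2)i|111⟩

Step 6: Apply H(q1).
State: (1/√2)i|100⟩ + (1/√2)i|101⟩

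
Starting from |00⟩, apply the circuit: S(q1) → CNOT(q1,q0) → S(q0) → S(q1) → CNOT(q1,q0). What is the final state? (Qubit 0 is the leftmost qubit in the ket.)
|00⟩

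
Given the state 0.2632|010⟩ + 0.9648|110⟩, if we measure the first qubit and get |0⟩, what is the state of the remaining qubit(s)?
|10⟩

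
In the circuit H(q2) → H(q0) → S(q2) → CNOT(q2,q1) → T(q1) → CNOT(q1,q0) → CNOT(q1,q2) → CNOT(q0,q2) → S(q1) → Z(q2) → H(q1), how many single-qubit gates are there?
7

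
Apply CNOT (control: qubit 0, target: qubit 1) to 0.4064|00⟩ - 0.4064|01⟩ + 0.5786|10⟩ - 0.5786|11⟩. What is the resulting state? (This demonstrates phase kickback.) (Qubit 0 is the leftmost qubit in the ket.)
0.4064|00⟩ - 0.4064|01⟩ - 0.5786|10⟩ + 0.5786|11⟩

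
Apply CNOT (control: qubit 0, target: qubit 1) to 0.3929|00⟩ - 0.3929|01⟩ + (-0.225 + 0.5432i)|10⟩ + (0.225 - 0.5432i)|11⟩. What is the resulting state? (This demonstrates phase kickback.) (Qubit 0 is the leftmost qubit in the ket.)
0.3929|00⟩ - 0.3929|01⟩ + (0.225 - 0.5432i)|10⟩ + (-0.225 + 0.5432i)|11⟩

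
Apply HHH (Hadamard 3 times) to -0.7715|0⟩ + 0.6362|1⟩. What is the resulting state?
-0.09567|0⟩ - 0.9954|1⟩

H² = I, so H^3 = H: a single Hadamard. With (a, b) = (-0.7715, 0.6362), H gives ((a + b)/√2, (a − b)/√2) = (-0.09567, -0.9954).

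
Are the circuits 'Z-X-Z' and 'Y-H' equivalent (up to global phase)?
No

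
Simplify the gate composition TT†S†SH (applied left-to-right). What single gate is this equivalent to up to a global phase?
H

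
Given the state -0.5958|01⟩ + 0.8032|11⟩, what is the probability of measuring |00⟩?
0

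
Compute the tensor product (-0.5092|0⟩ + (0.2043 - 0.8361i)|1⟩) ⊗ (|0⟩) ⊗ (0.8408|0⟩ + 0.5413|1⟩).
-0.4281|000⟩ - 0.2756|001⟩ + (0.1718 - 0.703i)|100⟩ + (0.1106 - 0.4526i)|101⟩

amp(|b₁b₂…⟩) = product of the factor amplitudes for bits b₁, b₂, …; only kets whose every factor amplitude is nonzero survive.
|000⟩: (-0.5092)(1)(0.8408) = -0.4281
|001⟩: (-0.5092)(1)(0.5413) = -0.2756
|100⟩: (0.2043 - 0.8361i)(1)(0.8408) = (0.1718 - 0.703i)
|101⟩: (0.2043 - 0.8361i)(1)(0.5413) = (0.1106 - 0.4526i)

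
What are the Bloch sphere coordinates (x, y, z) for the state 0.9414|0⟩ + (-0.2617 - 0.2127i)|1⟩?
(-0.4927, -0.4005, 0.7725)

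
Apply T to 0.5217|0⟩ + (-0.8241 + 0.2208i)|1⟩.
0.5217|0⟩ + (-0.7389 - 0.4266i)|1⟩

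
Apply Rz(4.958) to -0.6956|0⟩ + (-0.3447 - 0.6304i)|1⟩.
(0.5484 + 0.4279i)|0⟩ + (0.6596 + 0.285i)|1⟩

Rz(4.958) = [[e^(−iθ/2), 0], [0, e^(iθ/2)]] with e^(±iθ/2) = cos(θ/2) ± i·sin(θ/2); θ = 4.958, cos(θ/2) ≈ -0.7884, sin(θ/2) ≈ 0.615163.
With a = amp(|0⟩) = -0.6956 and b = amp(|1⟩) = (-0.3447 - 0.6304i):
new amp(|0⟩) = (-0.7884 - 0.615163i)·a = (0.5484 + 0.4279i)
new amp(|1⟩) = (-0.7884 + 0.615163i)·b = (0.6596 + 0.285i)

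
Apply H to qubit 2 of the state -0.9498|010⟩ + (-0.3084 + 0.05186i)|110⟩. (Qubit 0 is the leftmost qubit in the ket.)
-0.6716|010⟩ - 0.6716|011⟩ + (-0.2181 + 0.03667i)|110⟩ + (-0.2181 + 0.03667i)|111⟩

H on qubit 2 mixes each pair of kets that differ only in qubit 2: amplitudes (a, b) of (|…0…⟩, |…1…⟩) become ((a + b)/√2, (a − b)/√2). Kets absent from the input have amplitude 0.
(|010⟩, |011⟩): (a, b) = (-0.9498, 0) → (-0.6716, -0.6716)
(|110⟩, |111⟩): (a, b) = ((-0.3084 + 0.05186i), 0) → ((-0.2181 + 0.03667i), (-0.2181 + 0.03667i))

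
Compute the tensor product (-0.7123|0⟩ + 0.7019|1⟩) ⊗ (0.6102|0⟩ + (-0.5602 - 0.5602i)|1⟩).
-0.4346|00⟩ + (0.399 + 0.399i)|01⟩ + 0.4283|10⟩ + (-0.3932 - 0.3932i)|11⟩

amp(|b₁b₂…⟩) = product of the factor amplitudes for bits b₁, b₂, …; only kets whose every factor amplitude is nonzero survive.
|00⟩: (-0.7123)(0.6102) = -0.4346
|01⟩: (-0.7123)(-0.5602 - 0.5602i) = (0.399 + 0.399i)
|10⟩: (0.7019)(0.6102) = 0.4283
|11⟩: (0.7019)(-0.5602 - 0.5602i) = (-0.3932 - 0.3932i)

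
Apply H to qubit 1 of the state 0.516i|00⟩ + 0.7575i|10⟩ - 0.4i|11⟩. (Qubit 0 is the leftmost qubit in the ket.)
0.3649i|00⟩ + 0.3649i|01⟩ + 0.2528i|10⟩ + 0.8185i|11⟩

H on qubit 1 mixes each pair of kets that differ only in qubit 1: amplitudes (a, b) of (|…0…⟩, |…1…⟩) become ((a + b)/√2, (a − b)/√2). Kets absent from the input have amplitude 0.
(|00⟩, |01⟩): (a, b) = (0.516i, 0) → (0.3649i, 0.3649i)
(|10⟩, |11⟩): (a, b) = (0.7575i, -0.4i) → (0.2528i, 0.8185i)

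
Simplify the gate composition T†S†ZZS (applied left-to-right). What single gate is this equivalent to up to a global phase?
T†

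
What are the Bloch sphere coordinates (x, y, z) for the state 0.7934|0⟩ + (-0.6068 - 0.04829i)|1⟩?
(-0.9629, -0.07663, 0.2589)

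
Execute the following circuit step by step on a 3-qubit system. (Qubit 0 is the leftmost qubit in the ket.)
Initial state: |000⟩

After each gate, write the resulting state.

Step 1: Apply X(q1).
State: |010⟩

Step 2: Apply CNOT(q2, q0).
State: |010⟩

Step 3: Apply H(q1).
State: 1/√2|000⟩ - 1/√2|010⟩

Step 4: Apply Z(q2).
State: 1/√2|000⟩ - 1/√2|010⟩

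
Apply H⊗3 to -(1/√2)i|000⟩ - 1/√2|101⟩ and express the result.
(-0.25 - 0.25i)|000⟩ + (0.25 - 0.25i)|001⟩ + (-0.25 - 0.25i)|010⟩ + (0.25 - 0.25i)|011⟩ + (0.25 - 0.25i)|100⟩ + (-0.25 - 0.25i)|101⟩ + (0.25 - 0.25i)|110⟩ + (-0.25 - 0.25i)|111⟩

H⊗3 gives amp(|y⟩) = (1/2√2) Σ_x (−1)^(x·y) amp(|x⟩), where x·y is the number of positions in which both x and y have a 1.
|000⟩: (-(1/√2)i - 1/√2)/(2√2) = (-0.25 - 0.25i)
|001⟩: (-(1/√2)i + 1/√2)/(2√2) = (0.25 - 0.25i)
|010⟩: (-(1/√2)i - 1/√2)/(2√2) = (-0.25 - 0.25i)
|011⟩: (-(1/√2)i + 1/√2)/(2√2) = (0.25 - 0.25i)
|100⟩: (-(1/√2)i + 1/√2)/(2√2) = (0.25 - 0.25i)
|101⟩: (-(1/√2)i - 1/√2)/(2√2) = (-0.25 - 0.25i)
|110⟩: (-(1/√2)i + 1/√2)/(2√2) = (0.25 - 0.25i)
|111⟩: (-(1/√2)i - 1/√2)/(2√2) = (-0.25 - 0.25i)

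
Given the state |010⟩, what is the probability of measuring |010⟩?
1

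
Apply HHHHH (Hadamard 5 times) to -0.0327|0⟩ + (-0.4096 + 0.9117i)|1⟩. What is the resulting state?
(-0.3128 + 0.6447i)|0⟩ + (0.2665 - 0.6447i)|1⟩

H² = I, so H^5 = H: a single Hadamard. With (a, b) = (-0.0327, (-0.4096 + 0.9117i)), H gives ((a + b)/√2, (a − b)/√2) = ((-0.3128 + 0.6447i), (0.2665 - 0.6447i)).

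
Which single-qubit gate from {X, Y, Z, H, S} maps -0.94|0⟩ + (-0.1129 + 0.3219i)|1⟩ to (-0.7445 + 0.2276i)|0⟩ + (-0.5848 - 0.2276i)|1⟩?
H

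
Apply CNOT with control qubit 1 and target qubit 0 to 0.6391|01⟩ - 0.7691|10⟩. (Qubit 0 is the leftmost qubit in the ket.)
-0.7691|10⟩ + 0.6391|11⟩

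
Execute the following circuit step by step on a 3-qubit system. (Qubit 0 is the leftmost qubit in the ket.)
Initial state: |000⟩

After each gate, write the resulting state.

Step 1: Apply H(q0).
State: 1/√2|000⟩ + 1/√2|100⟩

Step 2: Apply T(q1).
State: 1/√2|000⟩ + 1/√2|100⟩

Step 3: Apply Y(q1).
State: (1/√2)i|010⟩ + (1/√2)i|110⟩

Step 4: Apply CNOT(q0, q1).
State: (1/√2)i|010⟩ + (1/√2)i|100⟩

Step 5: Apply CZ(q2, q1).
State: (1/√2)i|010⟩ + (1/√2)i|100⟩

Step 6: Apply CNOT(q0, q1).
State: (1/√2)i|010⟩ + (1/√2)i|110⟩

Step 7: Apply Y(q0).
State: 1/√2|010⟩ - 1/√2|110⟩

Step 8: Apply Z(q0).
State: 1/√2|010⟩ + 1/√2|110⟩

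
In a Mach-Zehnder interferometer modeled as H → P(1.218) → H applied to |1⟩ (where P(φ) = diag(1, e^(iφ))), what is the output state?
(0.3272 - 0.4692i)|0⟩ + (0.6728 + 0.4692i)|1⟩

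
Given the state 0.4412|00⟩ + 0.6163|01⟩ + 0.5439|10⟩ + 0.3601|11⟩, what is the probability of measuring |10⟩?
0.2958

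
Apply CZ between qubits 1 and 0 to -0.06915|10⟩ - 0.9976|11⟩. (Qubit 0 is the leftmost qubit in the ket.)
-0.06915|10⟩ + 0.9976|11⟩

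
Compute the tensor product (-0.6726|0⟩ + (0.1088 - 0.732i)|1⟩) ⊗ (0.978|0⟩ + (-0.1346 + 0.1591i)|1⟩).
-0.6578|00⟩ + (0.09053 - 0.107i)|01⟩ + (0.1064 - 0.7159i)|10⟩ + (0.1018 + 0.1158i)|11⟩

amp(|b₁b₂…⟩) = product of the factor amplitudes for bits b₁, b₂, …; only kets whose every factor amplitude is nonzero survive.
|00⟩: (-0.6726)(0.978) = -0.6578
|01⟩: (-0.6726)(-0.1346 + 0.1591i) = (0.09053 - 0.107i)
|10⟩: (0.1088 - 0.732i)(0.978) = (0.1064 - 0.7159i)
|11⟩: (0.1088 - 0.732i)(-0.1346 + 0.1591i) = (0.1018 + 0.1158i)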